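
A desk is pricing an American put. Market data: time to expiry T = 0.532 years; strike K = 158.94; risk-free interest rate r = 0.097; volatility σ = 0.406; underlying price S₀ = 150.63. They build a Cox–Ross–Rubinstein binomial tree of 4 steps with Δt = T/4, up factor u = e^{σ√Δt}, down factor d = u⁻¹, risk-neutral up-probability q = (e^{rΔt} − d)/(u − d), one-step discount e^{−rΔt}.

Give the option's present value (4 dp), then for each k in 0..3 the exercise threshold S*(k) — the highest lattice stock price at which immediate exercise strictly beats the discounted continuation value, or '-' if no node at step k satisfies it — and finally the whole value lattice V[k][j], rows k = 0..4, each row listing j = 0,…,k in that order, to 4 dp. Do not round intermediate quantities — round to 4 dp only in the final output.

Δt=0.13300, u=1.15959, d=0.86238, q=0.50674, disc=e^(-rΔt)=0.98718
k=4 terminal: V=max(K-S,0) → 75.6301 46.9178 8.3100 0.0000 0.0000
k=3: j=0 S=96.6052 intr=62.3348 cont=60.2975 V=62.3348[EX]; j=1 S=129.8996 intr=29.0404 cont=27.0031 V=29.0404[EX]; j=2 S=174.6687 intr=0.0000 cont=4.0465 V=4.0465[hold]; j=3 S=234.8674 intr=0.0000 cont=0.0000 V=0.0000[hold]  S*(3)=129.8996
k=2: j=0 S=112.0222 intr=46.9178 cont=44.8805 V=46.9178[EX]; j=1 S=150.6300 intr=8.3100 cont=16.1651 V=16.1651[hold]; j=2 S=202.5438 intr=0.0000 cont=1.9704 V=1.9704[hold]  S*(2)=112.0222
k=1: j=0 S=129.8996 intr=29.0404 cont=30.9326 V=30.9326[hold]; j=1 S=174.6687 intr=0.0000 cont=8.8571 V=8.8571[hold]  S*(1)=-
k=0: j=0 S=150.6300 intr=8.3100 cont=19.4929 V=19.4929[hold]  S*(0)=-

price = 19.4929
boundary = - - 112.0222 129.8996
tree:
19.4929
30.9326 8.8571
46.9178 16.1651 1.9704
62.3348 29.0404 4.0465 0.0000
75.6301 46.9178 8.3100 0.0000 0.0000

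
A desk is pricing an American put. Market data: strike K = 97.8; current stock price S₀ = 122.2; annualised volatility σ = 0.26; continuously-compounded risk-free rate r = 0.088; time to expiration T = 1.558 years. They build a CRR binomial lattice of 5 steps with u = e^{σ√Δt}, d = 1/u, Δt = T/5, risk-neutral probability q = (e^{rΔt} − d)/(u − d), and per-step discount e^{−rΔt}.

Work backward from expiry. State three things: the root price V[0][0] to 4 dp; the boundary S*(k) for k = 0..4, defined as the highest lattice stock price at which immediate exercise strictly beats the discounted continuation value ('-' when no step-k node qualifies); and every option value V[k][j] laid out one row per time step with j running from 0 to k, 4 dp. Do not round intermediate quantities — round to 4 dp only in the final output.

Δt=0.31160  u=1.15620  d=0.86491  q=0.55922  discount=0.97295
step 5 (expiry): payoffs max(K−S,0) = 38.6555 18.7363 0.0000 0.0000 0.0000 0.0000
step 4: (k=4,j=0): S=68.3827, (K−S)⁺=29.4173, hold=26.7720 ⇒ V=29.4173 exercise | (k=4,j=1): S=91.4131, (K−S)⁺=6.3869, hold=8.0352 ⇒ V=8.0352 continue | (k=4,j=2): S=122.2000, (K−S)⁺=0.0000, hold=0.0000 ⇒ V=0.0000 continue | (k=4,j=3): S=163.3555, (K−S)⁺=0.0000, hold=0.0000 ⇒ V=0.0000 continue | (k=4,j=4): S=218.3718, (K−S)⁺=0.0000, hold=0.0000 ⇒ V=0.0000 continue  boundary S*=68.3827
step 3: (k=3,j=0): S=79.0637, (K−S)⁺=18.7363, hold=16.9878 ⇒ V=18.7363 exercise | (k=3,j=1): S=105.6915, (K−S)⁺=0.0000, hold=3.4460 ⇒ V=3.4460 continue | (k=3,j=2): S=141.2871, (K−S)⁺=0.0000, hold=0.0000 ⇒ V=0.0000 continue | (k=3,j=3): S=188.8709, (K−S)⁺=0.0000, hold=0.0000 ⇒ V=0.0000 continue  boundary S*=79.0637
step 2: (k=2,j=0): S=91.4131, (K−S)⁺=6.3869, hold=9.9102 ⇒ V=9.9102 continue | (k=2,j=1): S=122.2000, (K−S)⁺=0.0000, hold=1.4778 ⇒ V=1.4778 continue | (k=2,j=2): S=163.3555, (K−S)⁺=0.0000, hold=0.0000 ⇒ V=0.0000 continue  boundary S*=-
step 1: (k=1,j=0): S=105.6915, (K−S)⁺=0.0000, hold=5.0542 ⇒ V=5.0542 continue | (k=1,j=1): S=141.2871, (K−S)⁺=0.0000, hold=0.6338 ⇒ V=0.6338 continue  boundary S*=-
step 0: (k=0,j=0): S=122.2000, (K−S)⁺=0.0000, hold=2.5124 ⇒ V=2.5124 continue  boundary S*=-

price = 2.5124
boundary = - - - 79.0637 68.3827
tree:
2.5124
5.0542 0.6338
9.9102 1.4778 0.0000
18.7363 3.4460 0.0000 0.0000
29.4173 8.0352 0.0000 0.0000 0.0000
38.6555 18.7363 0.0000 0.0000 0.0000 0.0000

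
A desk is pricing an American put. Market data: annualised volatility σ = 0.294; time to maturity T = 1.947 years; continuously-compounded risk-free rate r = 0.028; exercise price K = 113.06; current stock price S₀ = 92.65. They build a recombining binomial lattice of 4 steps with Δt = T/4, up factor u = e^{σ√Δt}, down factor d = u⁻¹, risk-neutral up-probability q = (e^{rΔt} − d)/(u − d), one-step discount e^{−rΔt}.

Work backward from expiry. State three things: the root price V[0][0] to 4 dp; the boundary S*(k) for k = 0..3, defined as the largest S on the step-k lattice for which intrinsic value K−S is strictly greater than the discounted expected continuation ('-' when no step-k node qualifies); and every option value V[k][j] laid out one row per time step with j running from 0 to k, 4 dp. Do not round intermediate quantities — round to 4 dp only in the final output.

params: Δt=0.48675 u=1.22767 d=0.81455 q=0.48212 e^(-rΔt)=0.98646
t_4 payoffs: 72.2730 51.5871 20.4100 0.0000 0.0000
t_3: node(3,0) S=50.0729 payoff=62.9871 vs cont=61.4567 → 62.9871 [stop]  node(3,1) S=75.4683 payoff=37.5917 vs cont=36.0613 → 37.5917 [stop]  node(3,2) S=113.7434 payoff=0.0000 vs cont=10.4269 → 10.4269 [wait]  node(3,3) S=171.4305 payoff=0.0000 vs cont=0.0000 → 0.0000 [wait]  ⇒ S*(3)=75.4683
t_2: node(2,0) S=61.4729 payoff=51.5871 vs cont=50.0567 → 51.5871 [stop]  node(2,1) S=92.6500 payoff=20.4100 vs cont=24.1635 → 24.1635 [wait]  node(2,2) S=139.6392 payoff=0.0000 vs cont=5.3268 → 5.3268 [wait]  ⇒ S*(2)=61.4729
t_1: node(1,0) S=75.4683 payoff=37.5917 vs cont=37.8464 → 37.8464 [wait]  node(1,1) S=113.7434 payoff=0.0000 vs cont=14.8779 → 14.8779 [wait]  ⇒ S*(1)=-
t_0: node(0,0) S=92.6500 payoff=20.4100 vs cont=26.4105 → 26.4105 [wait]  ⇒ S*(0)=-

price = 26.4105
boundary = - - 61.4729 75.4683
tree:
26.4105
37.8464 14.8779
51.5871 24.1635 5.3268
62.9871 37.5917 10.4269 0.0000
72.2730 51.5871 20.4100 0.0000 0.0000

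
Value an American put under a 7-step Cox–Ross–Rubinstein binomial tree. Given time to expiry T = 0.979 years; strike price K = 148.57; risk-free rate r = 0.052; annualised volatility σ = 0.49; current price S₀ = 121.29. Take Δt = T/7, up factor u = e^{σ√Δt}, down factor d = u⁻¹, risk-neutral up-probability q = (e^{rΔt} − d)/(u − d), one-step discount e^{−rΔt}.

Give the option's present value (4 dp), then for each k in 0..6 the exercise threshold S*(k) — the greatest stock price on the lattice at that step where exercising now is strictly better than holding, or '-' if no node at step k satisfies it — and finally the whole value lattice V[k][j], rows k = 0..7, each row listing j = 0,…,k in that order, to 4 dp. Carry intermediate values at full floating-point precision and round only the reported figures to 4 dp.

price = 37.6446
boundary = - - 84.0733 69.9962 84.0733 100.9814 121.2900
tree:
37.6446
50.1735 24.3274
64.4967 35.0590 12.7988
78.5738 48.6781 20.4929 4.4618
90.2938 64.4967 31.8819 8.1761 0.4108
100.0515 78.5738 47.5886 14.9515 0.7869 0.0000
108.1753 90.2938 64.4967 27.2800 1.5073 0.0000 0.0000
114.9389 100.0515 78.5738 47.5886 2.8871 0.0000 0.0000 0.0000

Δt=0.13986, u=1.20111, d=0.83256, q=0.47412, disc=e^(-rΔt)=0.99275
k=7 terminal: V=max(K-S,0) → 114.9389 100.0515 78.5738 47.5886 2.8871 0.0000 0.0000 0.0000
k=6: j=0 S=40.3947 intr=108.1753 cont=107.0987 V=108.1753[EX]; j=1 S=58.2762 intr=90.2938 cont=89.2172 V=90.2938[EX]; j=2 S=84.0733 intr=64.4967 cont=63.4201 V=64.4967[EX]; j=3 S=121.2900 intr=27.2800 cont=26.2034 V=27.2800[EX]; j=4 S=174.9814 intr=0.0000 cont=1.5073 V=1.5073[hold]; j=5 S=252.4403 intr=0.0000 cont=0.0000 V=0.0000[hold]; j=6 S=364.1880 intr=0.0000 cont=0.0000 V=0.0000[hold]  S*(6)=121.2900
k=5: j=0 S=48.5185 intr=100.0515 cont=98.9749 V=100.0515[EX]; j=1 S=69.9962 intr=78.5738 cont=77.4972 V=78.5738[EX]; j=2 S=100.9814 intr=47.5886 cont=46.5120 V=47.5886[EX]; j=3 S=145.6829 intr=2.8871 cont=14.9515 V=14.9515[hold]; j=4 S=210.1722 intr=0.0000 cont=0.7869 V=0.7869[hold]; j=5 S=303.2091 intr=0.0000 cont=0.0000 V=0.0000[hold]  S*(5)=100.9814
k=4: j=0 S=58.2762 intr=90.2938 cont=89.2172 V=90.2938[EX]; j=1 S=84.0733 intr=64.4967 cont=63.4201 V=64.4967[EX]; j=2 S=121.2900 intr=27.2800 cont=31.8819 V=31.8819[hold]; j=3 S=174.9814 intr=0.0000 cont=8.1761 V=8.1761[hold]; j=4 S=252.4403 intr=0.0000 cont=0.4108 V=0.4108[hold]  S*(4)=84.0733
k=3: j=0 S=69.9962 intr=78.5738 cont=77.4972 V=78.5738[EX]; j=1 S=100.9814 intr=47.5886 cont=48.6781 V=48.6781[hold]; j=2 S=145.6829 intr=2.8871 cont=20.4929 V=20.4929[hold]; j=3 S=210.1722 intr=0.0000 cont=4.4618 V=4.4618[hold]  S*(3)=69.9962
k=2: j=0 S=84.0733 intr=64.4967 cont=63.9329 V=64.4967[EX]; j=1 S=121.2900 intr=27.2800 cont=35.0590 V=35.0590[hold]; j=2 S=174.9814 intr=0.0000 cont=12.7988 V=12.7988[hold]  S*(2)=84.0733
k=1: j=0 S=100.9814 intr=47.5886 cont=50.1735 V=50.1735[hold]; j=1 S=145.6829 intr=2.8871 cont=24.3274 V=24.3274[hold]  S*(1)=-
k=0: j=0 S=121.2900 intr=27.2800 cont=37.6446 V=37.6446[hold]  S*(0)=-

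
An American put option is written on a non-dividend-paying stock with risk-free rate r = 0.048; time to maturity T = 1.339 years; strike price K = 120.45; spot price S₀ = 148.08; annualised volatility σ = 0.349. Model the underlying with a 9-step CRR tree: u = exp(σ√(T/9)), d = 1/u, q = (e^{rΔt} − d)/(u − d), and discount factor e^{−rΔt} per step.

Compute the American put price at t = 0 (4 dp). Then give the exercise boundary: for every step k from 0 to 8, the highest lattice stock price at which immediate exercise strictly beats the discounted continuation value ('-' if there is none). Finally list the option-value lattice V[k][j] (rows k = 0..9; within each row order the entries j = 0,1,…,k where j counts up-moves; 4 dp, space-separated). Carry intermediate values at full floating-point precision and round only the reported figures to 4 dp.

price = 8.1954
boundary = - - - - - 75.5410 86.4262 75.5410 86.4262
tree:
8.1954
12.2545 4.1391
17.8468 6.6800 1.5855
25.2035 10.5388 2.8078 0.3512
34.3410 16.1706 4.8988 0.6977 0.0000
44.9090 23.9695 8.3833 1.3858 0.0000 0.0000
54.4232 34.0238 13.9756 2.7525 0.0000 0.0000 0.0000
62.7391 44.9090 22.4444 5.4673 0.0000 0.0000 0.0000 0.0000
70.0077 54.4232 34.0238 10.8595 0.0000 0.0000 0.0000 0.0000 0.0000
76.3608 62.7391 44.9090 21.5700 0.0000 0.0000 0.0000 0.0000 0.0000 0.0000

Δt=0.14878  u=1.14410  d=0.87405  q=0.49294  discount=0.99288
step 9 (expiry): payoffs max(K−S,0) = 76.3608 62.7391 44.9090 21.5700 0.0000 0.0000 0.0000 0.0000 0.0000 0.0000
step 8: (k=8,j=0): S=50.4423, (K−S)⁺=70.0077, hold=69.1506 ⇒ V=70.0077 exercise | (k=8,j=1): S=66.0268, (K−S)⁺=54.4232, hold=53.5661 ⇒ V=54.4232 exercise | (k=8,j=2): S=86.4262, (K−S)⁺=34.0238, hold=33.1666 ⇒ V=34.0238 exercise | (k=8,j=3): S=113.1282, (K−S)⁺=7.3218, hold=10.8595 ⇒ V=10.8595 continue | (k=8,j=4): S=148.0800, (K−S)⁺=0.0000, hold=0.0000 ⇒ V=0.0000 continue | (k=8,j=5): S=193.8303, (K−S)⁺=0.0000, hold=0.0000 ⇒ V=0.0000 continue | (k=8,j=6): S=253.7156, (K−S)⁺=0.0000, hold=0.0000 ⇒ V=0.0000 continue | (k=8,j=7): S=332.1028, (K−S)⁺=0.0000, hold=0.0000 ⇒ V=0.0000 continue | (k=8,j=8): S=434.7083, (K−S)⁺=0.0000, hold=0.0000 ⇒ V=0.0000 continue  boundary S*=86.4262
step 7: (k=7,j=0): S=57.7109, (K−S)⁺=62.7391, hold=61.8820 ⇒ V=62.7391 exercise | (k=7,j=1): S=75.5410, (K−S)⁺=44.9090, hold=44.0518 ⇒ V=44.9090 exercise | (k=7,j=2): S=98.8800, (K−S)⁺=21.5700, hold=22.4444 ⇒ V=22.4444 continue | (k=7,j=3): S=129.4296, (K−S)⁺=0.0000, hold=5.4673 ⇒ V=5.4673 continue | (k=7,j=4): S=169.4178, (K−S)⁺=0.0000, hold=0.0000 ⇒ V=0.0000 continue | (k=7,j=5): S=221.7606, (K−S)⁺=0.0000, hold=0.0000 ⇒ V=0.0000 continue | (k=7,j=6): S=290.2751, (K−S)⁺=0.0000, hold=0.0000 ⇒ V=0.0000 continue | (k=7,j=7): S=379.9577, (K−S)⁺=0.0000, hold=0.0000 ⇒ V=0.0000 continue  boundary S*=75.5410
step 6: (k=6,j=0): S=66.0268, (K−S)⁺=54.4232, hold=53.5661 ⇒ V=54.4232 exercise | (k=6,j=1): S=86.4262, (K−S)⁺=34.0238, hold=33.5946 ⇒ V=34.0238 exercise | (k=6,j=2): S=113.1282, (K−S)⁺=7.3218, hold=13.9756 ⇒ V=13.9756 continue | (k=6,j=3): S=148.0800, (K−S)⁺=0.0000, hold=2.7525 ⇒ V=2.7525 continue | (k=6,j=4): S=193.8303, (K−S)⁺=0.0000, hold=0.0000 ⇒ V=0.0000 continue | (k=6,j=5): S=253.7156, (K−S)⁺=0.0000, hold=0.0000 ⇒ V=0.0000 continue | (k=6,j=6): S=332.1028, (K−S)⁺=0.0000, hold=0.0000 ⇒ V=0.0000 continue  boundary S*=86.4262
step 5: (k=5,j=0): S=75.5410, (K−S)⁺=44.9090, hold=44.0518 ⇒ V=44.9090 exercise | (k=5,j=1): S=98.8800, (K−S)⁺=21.5700, hold=23.9695 ⇒ V=23.9695 continue | (k=5,j=2): S=129.4296, (K−S)⁺=0.0000, hold=8.3833 ⇒ V=8.3833 continue | (k=5,j=3): S=169.4178, (K−S)⁺=0.0000, hold=1.3858 ⇒ V=1.3858 continue | (k=5,j=4): S=221.7606, (K−S)⁺=0.0000, hold=0.0000 ⇒ V=0.0000 continue | (k=5,j=5): S=290.2751, (K−S)⁺=0.0000, hold=0.0000 ⇒ V=0.0000 continue  boundary S*=75.5410
step 4: (k=4,j=0): S=86.4262, (K−S)⁺=34.0238, hold=34.3410 ⇒ V=34.3410 continue | (k=4,j=1): S=113.1282, (K−S)⁺=7.3218, hold=16.1706 ⇒ V=16.1706 continue | (k=4,j=2): S=148.0800, (K−S)⁺=0.0000, hold=4.8988 ⇒ V=4.8988 continue | (k=4,j=3): S=193.8303, (K−S)⁺=0.0000, hold=0.6977 ⇒ V=0.6977 continue | (k=4,j=4): S=253.7156, (K−S)⁺=0.0000, hold=0.0000 ⇒ V=0.0000 continue  boundary S*=-
step 3: (k=3,j=0): S=98.8800, (K−S)⁺=21.5700, hold=25.2035 ⇒ V=25.2035 continue | (k=3,j=1): S=129.4296, (K−S)⁺=0.0000, hold=10.5388 ⇒ V=10.5388 continue | (k=3,j=2): S=169.4178, (K−S)⁺=0.0000, hold=2.8078 ⇒ V=2.8078 continue | (k=3,j=3): S=221.7606, (K−S)⁺=0.0000, hold=0.3512 ⇒ V=0.3512 continue  boundary S*=-
step 2: (k=2,j=0): S=113.1282, (K−S)⁺=7.3218, hold=17.8468 ⇒ V=17.8468 continue | (k=2,j=1): S=148.0800, (K−S)⁺=0.0000, hold=6.6800 ⇒ V=6.6800 continue | (k=2,j=2): S=193.8303, (K−S)⁺=0.0000, hold=1.5855 ⇒ V=1.5855 continue  boundary S*=-
step 1: (k=1,j=0): S=129.4296, (K−S)⁺=0.0000, hold=12.2545 ⇒ V=12.2545 continue | (k=1,j=1): S=169.4178, (K−S)⁺=0.0000, hold=4.1391 ⇒ V=4.1391 continue  boundary S*=-
step 0: (k=0,j=0): S=148.0800, (K−S)⁺=0.0000, hold=8.1954 ⇒ V=8.1954 continue  boundary S*=-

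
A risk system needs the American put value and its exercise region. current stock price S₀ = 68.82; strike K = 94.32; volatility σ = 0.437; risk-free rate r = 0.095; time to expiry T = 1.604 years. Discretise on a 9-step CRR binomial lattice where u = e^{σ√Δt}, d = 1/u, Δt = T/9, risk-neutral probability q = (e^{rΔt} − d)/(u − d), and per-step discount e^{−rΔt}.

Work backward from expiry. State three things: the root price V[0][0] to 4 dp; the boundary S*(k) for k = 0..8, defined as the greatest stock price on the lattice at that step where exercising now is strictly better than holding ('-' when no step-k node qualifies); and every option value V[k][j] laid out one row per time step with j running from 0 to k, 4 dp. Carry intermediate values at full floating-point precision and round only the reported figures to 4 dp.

Δt=0.17822, u=1.20260, d=0.83153, q=0.50003, disc=e^(-rΔt)=0.98321
k=9 terminal: V=max(K-S,0) → 81.2395 75.4023 66.9604 54.7513 37.0940 11.5571 0.0000 0.0000 0.0000 0.0000
k=8: j=0 S=15.7306 intr=78.5894 cont=77.0059 V=78.5894[EX]; j=1 S=22.7504 intr=71.5696 cont=69.9861 V=71.5696[EX]; j=2 S=32.9026 intr=61.4174 cont=59.8339 V=61.4174[EX]; j=3 S=47.5853 intr=46.7347 cont=45.1512 V=46.7347[EX]; j=4 S=68.8200 intr=25.5000 cont=23.9165 V=25.5000[EX]; j=5 S=99.5306 intr=0.0000 cont=5.6812 V=5.6812[hold]; j=6 S=143.9458 intr=0.0000 cont=0.0000 V=0.0000[hold]; j=7 S=208.1810 intr=0.0000 cont=0.0000 V=0.0000[hold]; j=8 S=301.0808 intr=0.0000 cont=0.0000 V=0.0000[hold]  S*(8)=68.8200
k=7: j=0 S=18.9177 intr=75.4023 cont=73.8188 V=75.4023[EX]; j=1 S=27.3596 intr=66.9604 cont=65.3769 V=66.9604[EX]; j=2 S=39.5687 intr=54.7513 cont=53.1678 V=54.7513[EX]; j=3 S=57.2260 intr=37.0940 cont=35.5105 V=37.0940[EX]; j=4 S=82.7629 intr=11.5571 cont=15.3284 V=15.3284[hold]; j=5 S=119.6955 intr=0.0000 cont=2.7928 V=2.7928[hold]; j=6 S=173.1091 intr=0.0000 cont=0.0000 V=0.0000[hold]; j=7 S=250.3583 intr=0.0000 cont=0.0000 V=0.0000[hold]  S*(7)=57.2260
k=6: j=0 S=22.7504 intr=71.5696 cont=69.9861 V=71.5696[EX]; j=1 S=32.9026 intr=61.4174 cont=59.8339 V=61.4174[EX]; j=2 S=47.5853 intr=46.7347 cont=45.1512 V=46.7347[EX]; j=3 S=68.8200 intr=25.5000 cont=25.7706 V=25.7706[hold]; j=4 S=99.5306 intr=0.0000 cont=8.9082 V=8.9082[hold]; j=5 S=143.9458 intr=0.0000 cont=1.3729 V=1.3729[hold]; j=6 S=208.1810 intr=0.0000 cont=0.0000 V=0.0000[hold]  S*(6)=47.5853
k=5: j=0 S=27.3596 intr=66.9604 cont=65.3769 V=66.9604[EX]; j=1 S=39.5687 intr=54.7513 cont=53.1678 V=54.7513[EX]; j=2 S=57.2260 intr=37.0940 cont=35.6435 V=37.0940[EX]; j=3 S=82.7629 intr=11.5571 cont=17.0478 V=17.0478[hold]; j=4 S=119.6955 intr=0.0000 cont=5.0540 V=5.0540[hold]; j=5 S=173.1091 intr=0.0000 cont=0.6749 V=0.6749[hold]  S*(5)=57.2260
k=4: j=0 S=32.9026 intr=61.4174 cont=59.8339 V=61.4174[EX]; j=1 S=47.5853 intr=46.7347 cont=45.1512 V=46.7347[EX]; j=2 S=68.8200 intr=25.5000 cont=26.6159 V=26.6159[hold]; j=3 S=99.5306 intr=0.0000 cont=10.8651 V=10.8651[hold]; j=4 S=143.9458 intr=0.0000 cont=2.8163 V=2.8163[hold]  S*(4)=47.5853
k=3: j=0 S=39.5687 intr=54.7513 cont=53.1678 V=54.7513[EX]; j=1 S=57.2260 intr=37.0940 cont=36.0591 V=37.0940[EX]; j=2 S=82.7629 intr=11.5571 cont=18.4255 V=18.4255[hold]; j=3 S=119.6955 intr=0.0000 cont=6.7256 V=6.7256[hold]  S*(3)=57.2260
k=2: j=0 S=47.5853 intr=46.7347 cont=45.1512 V=46.7347[EX]; j=1 S=68.8200 intr=25.5000 cont=27.2932 V=27.2932[hold]; j=2 S=99.5306 intr=0.0000 cont=12.3641 V=12.3641[hold]  S*(2)=47.5853
k=1: j=0 S=57.2260 intr=37.0940 cont=36.3921 V=37.0940[EX]; j=1 S=82.7629 intr=11.5571 cont=19.4954 V=19.4954[hold]  S*(1)=57.2260
k=0: j=0 S=68.8200 intr=25.5000 cont=27.8192 V=27.8192[hold]  S*(0)=-

price = 27.8192
boundary = - 57.2260 47.5853 57.2260 47.5853 57.2260 47.5853 57.2260 68.8200
tree:
27.8192
37.0940 19.4954
46.7347 27.2932 12.3641
54.7513 37.0940 18.4255 6.7256
61.4174 46.7347 26.6159 10.8651 2.8163
66.9604 54.7513 37.0940 17.0478 5.0540 0.6749
71.5696 61.4174 46.7347 25.7706 8.9082 1.3729 0.0000
75.4023 66.9604 54.7513 37.0940 15.3284 2.7928 0.0000 0.0000
78.5894 71.5696 61.4174 46.7347 25.5000 5.6812 0.0000 0.0000 0.0000
81.2395 75.4023 66.9604 54.7513 37.0940 11.5571 0.0000 0.0000 0.0000 0.0000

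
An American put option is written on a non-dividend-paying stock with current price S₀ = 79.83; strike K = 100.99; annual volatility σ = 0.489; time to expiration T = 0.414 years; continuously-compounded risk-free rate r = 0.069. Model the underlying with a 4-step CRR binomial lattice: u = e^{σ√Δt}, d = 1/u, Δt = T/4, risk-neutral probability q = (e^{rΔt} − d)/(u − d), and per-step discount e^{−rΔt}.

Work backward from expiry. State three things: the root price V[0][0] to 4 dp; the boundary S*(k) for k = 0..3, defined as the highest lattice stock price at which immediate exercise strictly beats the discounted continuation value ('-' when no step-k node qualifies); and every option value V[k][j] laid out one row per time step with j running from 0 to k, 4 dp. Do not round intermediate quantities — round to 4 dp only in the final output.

price = 23.5167
boundary = - 68.2093 58.2802 68.2093
tree:
23.5167
32.7807 13.9666
42.7098 22.0221 5.5662
51.1935 32.7807 10.8527 0.0000
58.4423 42.7098 21.1600 0.0000 0.0000

Δt=0.10350, u=1.17037, d=0.85443, q=0.48344, disc=e^(-rΔt)=0.99288
k=4 terminal: V=max(K-S,0) → 58.4423 42.7098 21.1600 0.0000 0.0000
k=3: j=0 S=49.7965 intr=51.1935 cont=50.4748 V=51.1935[EX]; j=1 S=68.2093 intr=32.7807 cont=32.0620 V=32.7807[EX]; j=2 S=93.4305 intr=7.5595 cont=10.8527 V=10.8527[hold]; j=3 S=127.9774 intr=0.0000 cont=0.0000 V=0.0000[hold]  S*(3)=68.2093
k=2: j=0 S=58.2802 intr=42.7098 cont=41.9911 V=42.7098[EX]; j=1 S=79.8300 intr=21.1600 cont=22.0221 V=22.0221[hold]; j=2 S=109.3480 intr=0.0000 cont=5.5662 V=5.5662[hold]  S*(2)=58.2802
k=1: j=0 S=68.2093 intr=32.7807 cont=32.4758 V=32.7807[EX]; j=1 S=93.4305 intr=7.5595 cont=13.9666 V=13.9666[hold]  S*(1)=68.2093
k=0: j=0 S=79.8300 intr=21.1600 cont=23.5167 V=23.5167[hold]  S*(0)=-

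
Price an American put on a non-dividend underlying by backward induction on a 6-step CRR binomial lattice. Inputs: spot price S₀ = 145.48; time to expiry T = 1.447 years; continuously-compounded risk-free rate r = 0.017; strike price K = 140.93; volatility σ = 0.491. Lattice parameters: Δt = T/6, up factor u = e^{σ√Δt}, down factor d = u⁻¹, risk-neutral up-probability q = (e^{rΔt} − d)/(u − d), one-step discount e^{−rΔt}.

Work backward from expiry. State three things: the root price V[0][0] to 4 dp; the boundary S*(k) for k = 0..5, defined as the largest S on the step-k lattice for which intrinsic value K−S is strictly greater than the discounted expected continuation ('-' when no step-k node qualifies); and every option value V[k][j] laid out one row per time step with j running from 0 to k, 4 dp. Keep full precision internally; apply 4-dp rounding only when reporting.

params: Δt=0.24117 u=1.27268 d=0.78574 q=0.44845 e^(-rΔt)=0.99591
t_6 payoffs: 106.6934 85.4766 51.1115 0.0000 0.0000 0.0000 0.0000
t_5: node(5,0) S=43.5722 payoff=97.3578 vs cont=96.7812 → 97.3578 [stop]  node(5,1) S=70.5744 payoff=70.3556 vs cont=69.7790 → 70.3556 [stop]  node(5,2) S=114.3101 payoff=26.6199 vs cont=28.0754 → 28.0754 [wait]  node(5,3) S=185.1493 payoff=0.0000 vs cont=0.0000 → 0.0000 [wait]  node(5,4) S=299.8883 payoff=0.0000 vs cont=0.0000 → 0.0000 [wait]  node(5,5) S=485.7324 payoff=0.0000 vs cont=0.0000 → 0.0000 [wait]  ⇒ S*(5)=70.5744
t_4: node(4,0) S=55.4534 payoff=85.4766 vs cont=84.9000 → 85.4766 [stop]  node(4,1) S=89.8185 payoff=51.1115 vs cont=51.1849 → 51.1849 [wait]  node(4,2) S=145.4800 payoff=0.0000 vs cont=15.4217 → 15.4217 [wait]  node(4,3) S=235.6355 payoff=0.0000 vs cont=0.0000 → 0.0000 [wait]  node(4,4) S=381.6614 payoff=0.0000 vs cont=0.0000 → 0.0000 [wait]  ⇒ S*(4)=55.4534
t_3: node(3,0) S=70.5744 payoff=70.3556 vs cont=69.8118 → 70.3556 [stop]  node(3,1) S=114.3101 payoff=26.6199 vs cont=35.0032 → 35.0032 [wait]  node(3,2) S=185.1493 payoff=0.0000 vs cont=8.4711 → 8.4711 [wait]  node(3,3) S=299.8883 payoff=0.0000 vs cont=0.0000 → 0.0000 [wait]  ⇒ S*(3)=70.5744
t_2: node(2,0) S=89.8185 payoff=51.1115 vs cont=54.2790 → 54.2790 [wait]  node(2,1) S=145.4800 payoff=0.0000 vs cont=23.0105 → 23.0105 [wait]  node(2,2) S=235.6355 payoff=0.0000 vs cont=4.6532 → 4.6532 [wait]  ⇒ S*(2)=-
t_1: node(1,0) S=114.3101 payoff=26.6199 vs cont=40.0920 → 40.0920 [wait]  node(1,1) S=185.1493 payoff=0.0000 vs cont=14.7177 → 14.7177 [wait]  ⇒ S*(1)=-
t_0: node(0,0) S=145.4800 payoff=0.0000 vs cont=28.5955 → 28.5955 [wait]  ⇒ S*(0)=-

price = 28.5955
boundary = - - - 70.5744 55.4534 70.5744
tree:
28.5955
40.0920 14.7177
54.2790 23.0105 4.6532
70.3556 35.0032 8.4711 0.0000
85.4766 51.1849 15.4217 0.0000 0.0000
97.3578 70.3556 28.0754 0.0000 0.0000 0.0000
106.6934 85.4766 51.1115 0.0000 0.0000 0.0000 0.0000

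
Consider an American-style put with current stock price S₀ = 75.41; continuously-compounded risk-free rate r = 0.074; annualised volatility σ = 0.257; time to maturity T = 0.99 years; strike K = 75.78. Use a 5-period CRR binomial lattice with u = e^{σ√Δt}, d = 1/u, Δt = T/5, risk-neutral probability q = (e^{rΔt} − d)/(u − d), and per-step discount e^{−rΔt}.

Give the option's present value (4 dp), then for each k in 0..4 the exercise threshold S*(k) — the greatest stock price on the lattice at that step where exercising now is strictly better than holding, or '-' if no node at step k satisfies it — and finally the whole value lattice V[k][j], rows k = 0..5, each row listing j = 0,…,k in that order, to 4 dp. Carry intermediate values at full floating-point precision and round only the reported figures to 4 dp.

price = 6.0354
boundary = - - 59.9928 53.5099 59.9928
tree:
6.0354
9.9594 2.8024
15.7872 5.1855 0.8153
22.2701 9.2789 1.7824 0.0000
28.0525 15.7872 3.8967 0.0000 0.0000
33.2099 22.2701 8.5189 0.0000 0.0000 0.0000

Δt=0.19800, u=1.12115, d=0.89194, q=0.53583, disc=e^(-rΔt)=0.98545
k=5 terminal: V=max(K-S,0) → 33.2099 22.2701 8.5189 0.0000 0.0000 0.0000
k=4: j=0 S=47.7275 intr=28.0525 cont=26.9502 V=28.0525[EX]; j=1 S=59.9928 intr=15.7872 cont=14.6850 V=15.7872[EX]; j=2 S=75.4100 intr=0.3700 cont=3.8967 V=3.8967[hold]; j=3 S=94.7892 intr=0.0000 cont=0.0000 V=0.0000[hold]; j=4 S=119.1485 intr=0.0000 cont=0.0000 V=0.0000[hold]  S*(4)=59.9928
k=3: j=0 S=53.5099 intr=22.2701 cont=21.1679 V=22.2701[EX]; j=1 S=67.2611 intr=8.5189 cont=9.2789 V=9.2789[hold]; j=2 S=84.5462 intr=0.0000 cont=1.7824 V=1.7824[hold]; j=3 S=106.2732 intr=0.0000 cont=0.0000 V=0.0000[hold]  S*(3)=53.5099
k=2: j=0 S=59.9928 intr=15.7872 cont=15.0863 V=15.7872[EX]; j=1 S=75.4100 intr=0.3700 cont=5.1855 V=5.1855[hold]; j=2 S=94.7892 intr=0.0000 cont=0.8153 V=0.8153[hold]  S*(2)=59.9928
k=1: j=0 S=67.2611 intr=8.5189 cont=9.9594 V=9.9594[hold]; j=1 S=84.5462 intr=0.0000 cont=2.8024 V=2.8024[hold]  S*(1)=-
k=0: j=0 S=75.4100 intr=0.3700 cont=6.0354 V=6.0354[hold]  S*(0)=-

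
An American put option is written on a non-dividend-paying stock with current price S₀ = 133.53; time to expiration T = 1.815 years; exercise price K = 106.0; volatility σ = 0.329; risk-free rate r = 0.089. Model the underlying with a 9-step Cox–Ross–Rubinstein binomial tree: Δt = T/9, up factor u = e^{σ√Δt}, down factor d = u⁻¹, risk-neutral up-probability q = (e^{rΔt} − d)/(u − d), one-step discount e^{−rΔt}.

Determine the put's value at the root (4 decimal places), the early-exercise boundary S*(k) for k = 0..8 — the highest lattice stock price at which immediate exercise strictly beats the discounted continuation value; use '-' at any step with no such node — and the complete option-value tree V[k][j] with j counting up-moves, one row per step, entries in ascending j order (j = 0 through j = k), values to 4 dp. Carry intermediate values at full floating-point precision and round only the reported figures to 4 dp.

Δt=0.20167, u=1.15922, d=0.86265, q=0.52420, disc=e^(-rΔt)=0.98221
k=9 terminal: V=max(K-S,0) → 70.6739 58.5294 42.2097 20.2796 0.0000 0.0000 0.0000 0.0000 0.0000 0.0000
k=8: j=0 S=40.9506 intr=65.0494 cont=63.1639 V=65.0494[EX]; j=1 S=55.0288 intr=50.9712 cont=49.0857 V=50.9712[EX]; j=2 S=73.9468 intr=32.0532 cont=30.1676 V=32.0532[EX]; j=3 S=99.3686 intr=6.6314 cont=9.4774 V=9.4774[hold]; j=4 S=133.5300 intr=0.0000 cont=0.0000 V=0.0000[hold]; j=5 S=179.4356 intr=0.0000 cont=0.0000 V=0.0000[hold]; j=6 S=241.1228 intr=0.0000 cont=0.0000 V=0.0000[hold]; j=7 S=324.0172 intr=0.0000 cont=0.0000 V=0.0000[hold]; j=8 S=435.4093 intr=0.0000 cont=0.0000 V=0.0000[hold]  S*(8)=73.9468
k=7: j=0 S=47.4706 intr=58.5294 cont=56.6438 V=58.5294[EX]; j=1 S=63.7903 intr=42.2097 cont=40.3242 V=42.2097[EX]; j=2 S=85.7204 intr=20.2796 cont=19.8594 V=20.2796[EX]; j=3 S=115.1898 intr=0.0000 cont=4.4292 V=4.4292[hold]; j=4 S=154.7903 intr=0.0000 cont=0.0000 V=0.0000[hold]; j=5 S=208.0048 intr=0.0000 cont=0.0000 V=0.0000[hold]; j=6 S=279.5137 intr=0.0000 cont=0.0000 V=0.0000[hold]; j=7 S=375.6063 intr=0.0000 cont=0.0000 V=0.0000[hold]  S*(7)=85.7204
k=6: j=0 S=55.0288 intr=50.9712 cont=49.0857 V=50.9712[EX]; j=1 S=73.9468 intr=32.0532 cont=30.1676 V=32.0532[EX]; j=2 S=99.3686 intr=6.6314 cont=11.7579 V=11.7579[hold]; j=3 S=133.5300 intr=0.0000 cont=2.0699 V=2.0699[hold]; j=4 S=179.4356 intr=0.0000 cont=0.0000 V=0.0000[hold]; j=5 S=241.1228 intr=0.0000 cont=0.0000 V=0.0000[hold]; j=6 S=324.0172 intr=0.0000 cont=0.0000 V=0.0000[hold]  S*(6)=73.9468
k=5: j=0 S=63.7903 intr=42.2097 cont=40.3242 V=42.2097[EX]; j=1 S=85.7204 intr=20.2796 cont=21.0335 V=21.0335[hold]; j=2 S=115.1898 intr=0.0000 cont=6.5607 V=6.5607[hold]; j=3 S=154.7903 intr=0.0000 cont=0.9674 V=0.9674[hold]; j=4 S=208.0048 intr=0.0000 cont=0.0000 V=0.0000[hold]; j=5 S=279.5137 intr=0.0000 cont=0.0000 V=0.0000[hold]  S*(5)=63.7903
k=4: j=0 S=73.9468 intr=32.0532 cont=30.5558 V=32.0532[EX]; j=1 S=99.3686 intr=6.6314 cont=13.2077 V=13.2077[hold]; j=2 S=133.5300 intr=0.0000 cont=3.5641 V=3.5641[hold]; j=3 S=179.4356 intr=0.0000 cont=0.4521 V=0.4521[hold]; j=4 S=241.1228 intr=0.0000 cont=0.0000 V=0.0000[hold]  S*(4)=73.9468
k=3: j=0 S=85.7204 intr=20.2796 cont=21.7800 V=21.7800[hold]; j=1 S=115.1898 intr=0.0000 cont=8.0075 V=8.0075[hold]; j=2 S=154.7903 intr=0.0000 cont=1.8984 V=1.8984[hold]; j=3 S=208.0048 intr=0.0000 cont=0.2113 V=0.2113[hold]  S*(3)=-
k=2: j=0 S=99.3686 intr=6.6314 cont=14.3015 V=14.3015[hold]; j=1 S=133.5300 intr=0.0000 cont=4.7197 V=4.7197[hold]; j=2 S=179.4356 intr=0.0000 cont=0.9960 V=0.9960[hold]  S*(2)=-
k=1: j=0 S=115.1898 intr=0.0000 cont=9.1137 V=9.1137[hold]; j=1 S=154.7903 intr=0.0000 cont=2.7185 V=2.7185[hold]  S*(1)=-
k=0: j=0 S=133.5300 intr=0.0000 cont=5.6589 V=5.6589[hold]  S*(0)=-

price = 5.6589
boundary = - - - - 73.9468 63.7903 73.9468 85.7204 73.9468
tree:
5.6589
9.1137 2.7185
14.3015 4.7197 0.9960
21.7800 8.0075 1.8984 0.2113
32.0532 13.2077 3.5641 0.4521 0.0000
42.2097 21.0335 6.5607 0.9674 0.0000 0.0000
50.9712 32.0532 11.7579 2.0699 0.0000 0.0000 0.0000
58.5294 42.2097 20.2796 4.4292 0.0000 0.0000 0.0000 0.0000
65.0494 50.9712 32.0532 9.4774 0.0000 0.0000 0.0000 0.0000 0.0000
70.6739 58.5294 42.2097 20.2796 0.0000 0.0000 0.0000 0.0000 0.0000 0.0000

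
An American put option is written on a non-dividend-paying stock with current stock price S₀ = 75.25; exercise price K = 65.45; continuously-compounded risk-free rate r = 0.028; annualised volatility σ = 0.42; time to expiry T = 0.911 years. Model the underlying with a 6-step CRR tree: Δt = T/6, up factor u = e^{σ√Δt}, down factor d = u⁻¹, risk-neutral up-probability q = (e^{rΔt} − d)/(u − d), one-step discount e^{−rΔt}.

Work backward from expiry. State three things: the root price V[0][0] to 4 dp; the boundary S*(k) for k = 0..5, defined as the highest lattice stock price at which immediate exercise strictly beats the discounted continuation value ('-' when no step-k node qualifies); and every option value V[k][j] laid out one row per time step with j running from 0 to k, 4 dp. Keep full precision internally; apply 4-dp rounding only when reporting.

price = 6.6856
boundary = - - - - 39.1027 46.0555
tree:
6.6856
9.9565 3.0889
14.3703 5.1116 0.8553
19.9433 8.2693 1.6273 0.0000
26.3473 12.9633 3.0959 0.0000 0.0000
32.2505 19.3945 5.8898 0.0000 0.0000 0.0000
37.2625 26.3473 11.2054 0.0000 0.0000 0.0000 0.0000

Δt=0.15183  u=1.17781  d=0.84903  q=0.47214  discount=0.99576
step 6 (expiry): payoffs max(K−S,0) = 37.2625 26.3473 11.2054 0.0000 0.0000 0.0000 0.0000
step 5: (k=5,j=0): S=33.1995, (K−S)⁺=32.2505, hold=31.9729 ⇒ V=32.2505 exercise | (k=5,j=1): S=46.0555, (K−S)⁺=19.3945, hold=19.1169 ⇒ V=19.3945 exercise | (k=5,j=2): S=63.8898, (K−S)⁺=1.5602, hold=5.8898 ⇒ V=5.8898 continue | (k=5,j=3): S=88.6302, (K−S)⁺=0.0000, hold=0.0000 ⇒ V=0.0000 continue | (k=5,j=4): S=122.9509, (K−S)⁺=0.0000, hold=0.0000 ⇒ V=0.0000 continue | (k=5,j=5): S=170.5618, (K−S)⁺=0.0000, hold=0.0000 ⇒ V=0.0000 continue  boundary S*=46.0555
step 4: (k=4,j=0): S=39.1027, (K−S)⁺=26.3473, hold=26.0697 ⇒ V=26.3473 exercise | (k=4,j=1): S=54.2446, (K−S)⁺=11.2054, hold=12.9633 ⇒ V=12.9633 continue | (k=4,j=2): S=75.2500, (K−S)⁺=0.0000, hold=3.0959 ⇒ V=3.0959 continue | (k=4,j=3): S=104.3894, (K−S)⁺=0.0000, hold=0.0000 ⇒ V=0.0000 continue | (k=4,j=4): S=144.8127, (K−S)⁺=0.0000, hold=0.0000 ⇒ V=0.0000 continue  boundary S*=39.1027
step 3: (k=3,j=0): S=46.0555, (K−S)⁺=19.3945, hold=19.9433 ⇒ V=19.9433 continue | (k=3,j=1): S=63.8898, (K−S)⁺=1.5602, hold=8.2693 ⇒ V=8.2693 continue | (k=3,j=2): S=88.6302, (K−S)⁺=0.0000, hold=1.6273 ⇒ V=1.6273 continue | (k=3,j=3): S=122.9509, (K−S)⁺=0.0000, hold=0.0000 ⇒ V=0.0000 continue  boundary S*=-
step 2: (k=2,j=0): S=54.2446, (K−S)⁺=11.2054, hold=14.3703 ⇒ V=14.3703 continue | (k=2,j=1): S=75.2500, (K−S)⁺=0.0000, hold=5.1116 ⇒ V=5.1116 continue | (k=2,j=2): S=104.3894, (K−S)⁺=0.0000, hold=0.8553 ⇒ V=0.8553 continue  boundary S*=-
step 1: (k=1,j=0): S=63.8898, (K−S)⁺=1.5602, hold=9.9565 ⇒ V=9.9565 continue | (k=1,j=1): S=88.6302, (K−S)⁺=0.0000, hold=3.0889 ⇒ V=3.0889 continue  boundary S*=-
step 0: (k=0,j=0): S=75.2500, (K−S)⁺=0.0000, hold=6.6856 ⇒ V=6.6856 continue  boundary S*=-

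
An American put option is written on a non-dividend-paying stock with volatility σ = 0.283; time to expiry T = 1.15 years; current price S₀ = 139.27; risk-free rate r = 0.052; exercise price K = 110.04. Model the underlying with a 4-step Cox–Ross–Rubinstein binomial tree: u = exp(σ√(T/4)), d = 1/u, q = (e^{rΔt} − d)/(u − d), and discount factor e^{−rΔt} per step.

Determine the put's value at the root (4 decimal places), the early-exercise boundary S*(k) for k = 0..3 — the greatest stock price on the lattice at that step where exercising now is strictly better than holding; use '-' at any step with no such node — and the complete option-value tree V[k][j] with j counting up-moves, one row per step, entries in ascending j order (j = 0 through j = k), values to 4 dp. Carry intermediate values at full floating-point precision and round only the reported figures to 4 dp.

Δt=0.28750  u=1.16386  d=0.85921  q=0.51158  discount=0.98516
step 4 (expiry): payoffs max(K−S,0) = 34.1377 7.2250 0.0000 0.0000 0.0000
step 3: (k=3,j=0): S=88.3396, (K−S)⁺=21.7004, hold=20.0675 ⇒ V=21.7004 exercise | (k=3,j=1): S=119.6622, (K−S)⁺=0.0000, hold=3.4765 ⇒ V=3.4765 continue | (k=3,j=2): S=162.0907, (K−S)⁺=0.0000, hold=0.0000 ⇒ V=0.0000 continue | (k=3,j=3): S=219.5632, (K−S)⁺=0.0000, hold=0.0000 ⇒ V=0.0000 continue  boundary S*=88.3396
step 2: (k=2,j=0): S=102.8150, (K−S)⁺=7.2250, hold=12.1938 ⇒ V=12.1938 continue | (k=2,j=1): S=139.2700, (K−S)⁺=0.0000, hold=1.6728 ⇒ V=1.6728 continue | (k=2,j=2): S=188.6509, (K−S)⁺=0.0000, hold=0.0000 ⇒ V=0.0000 continue  boundary S*=-
step 1: (k=1,j=0): S=119.6622, (K−S)⁺=0.0000, hold=6.7104 ⇒ V=6.7104 continue | (k=1,j=1): S=162.0907, (K−S)⁺=0.0000, hold=0.8049 ⇒ V=0.8049 continue  boundary S*=-
step 0: (k=0,j=0): S=139.2700, (K−S)⁺=0.0000, hold=3.6345 ⇒ V=3.6345 continue  boundary S*=-

price = 3.6345
boundary = - - - 88.3396
tree:
3.6345
6.7104 0.8049
12.1938 1.6728 0.0000
21.7004 3.4765 0.0000 0.0000
34.1377 7.2250 0.0000 0.0000 0.0000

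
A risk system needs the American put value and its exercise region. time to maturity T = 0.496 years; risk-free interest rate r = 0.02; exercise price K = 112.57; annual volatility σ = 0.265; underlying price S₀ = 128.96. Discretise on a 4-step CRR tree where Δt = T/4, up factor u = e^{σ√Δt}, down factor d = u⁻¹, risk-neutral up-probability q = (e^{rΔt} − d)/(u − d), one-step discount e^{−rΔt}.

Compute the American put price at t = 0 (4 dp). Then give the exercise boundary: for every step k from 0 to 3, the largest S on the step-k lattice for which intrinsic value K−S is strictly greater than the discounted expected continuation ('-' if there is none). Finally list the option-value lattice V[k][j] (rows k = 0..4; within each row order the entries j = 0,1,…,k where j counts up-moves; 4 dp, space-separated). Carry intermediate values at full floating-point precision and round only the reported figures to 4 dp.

price = 3.0630
boundary = - - - 97.4709
tree:
3.0630
5.3165 0.7329
9.0658 1.4406 0.0000
15.0991 2.8316 0.0000 0.0000
23.7832 5.5656 0.0000 0.0000 0.0000

params: Δt=0.12400 u=1.09781 d=0.91091 q=0.48997 e^(-rΔt)=0.99752
t_4 payoffs: 23.7832 5.5656 0.0000 0.0000 0.0000
t_3: node(3,0) S=97.4709 payoff=15.0991 vs cont=14.8203 → 15.0991 [stop]  node(3,1) S=117.4704 payoff=0.0000 vs cont=2.8316 → 2.8316 [wait]  node(3,2) S=141.5734 payoff=0.0000 vs cont=0.0000 → 0.0000 [wait]  node(3,3) S=170.6220 payoff=0.0000 vs cont=0.0000 → 0.0000 [wait]  ⇒ S*(3)=97.4709
t_2: node(2,0) S=107.0044 payoff=5.5656 vs cont=9.0658 → 9.0658 [wait]  node(2,1) S=128.9600 payoff=0.0000 vs cont=1.4406 → 1.4406 [wait]  node(2,2) S=155.4205 payoff=0.0000 vs cont=0.0000 → 0.0000 [wait]  ⇒ S*(2)=-
t_1: node(1,0) S=117.4704 payoff=0.0000 vs cont=5.3165 → 5.3165 [wait]  node(1,1) S=141.5734 payoff=0.0000 vs cont=0.7329 → 0.7329 [wait]  ⇒ S*(1)=-
t_0: node(0,0) S=128.9600 payoff=0.0000 vs cont=3.0630 → 3.0630 [wait]  ⇒ S*(0)=-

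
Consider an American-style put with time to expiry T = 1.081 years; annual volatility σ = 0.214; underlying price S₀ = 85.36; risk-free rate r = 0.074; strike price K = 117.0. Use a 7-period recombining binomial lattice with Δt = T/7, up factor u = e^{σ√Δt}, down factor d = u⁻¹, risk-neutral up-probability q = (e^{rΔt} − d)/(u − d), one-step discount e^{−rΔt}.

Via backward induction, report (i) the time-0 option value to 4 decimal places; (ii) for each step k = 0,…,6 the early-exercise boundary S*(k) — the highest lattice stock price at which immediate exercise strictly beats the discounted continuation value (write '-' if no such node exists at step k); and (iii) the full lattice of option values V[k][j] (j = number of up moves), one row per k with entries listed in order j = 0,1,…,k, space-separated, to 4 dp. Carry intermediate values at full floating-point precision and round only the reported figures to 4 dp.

price = 31.6400
boundary = 85.3600 92.8490 85.3600 92.8490 100.9949 92.8490 100.9949
tree:
31.6400
38.5249 24.1510
44.8545 31.6400 16.0783
50.6736 38.5249 24.1510 9.7370
56.0233 44.8545 31.6400 16.0051 4.7556
60.9415 50.6736 38.5249 24.1510 8.8942 1.4314
65.4631 56.0233 44.8545 31.6400 16.0051 3.1979 0.0000
69.6199 60.9415 50.6736 38.5249 24.1510 7.1444 0.0000 0.0000

Δt=0.15443, u=1.08773, d=0.91934, q=0.54724, disc=e^(-rΔt)=0.98864
k=7 terminal: V=max(K-S,0) → 69.6199 60.9415 50.6736 38.5249 24.1510 7.1444 0.0000 0.0000
k=6: j=0 S=51.5369 intr=65.4631 cont=64.1336 V=65.4631[EX]; j=1 S=60.9767 intr=56.0233 cont=54.6939 V=56.0233[EX]; j=2 S=72.1455 intr=44.8545 cont=43.5251 V=44.8545[EX]; j=3 S=85.3600 intr=31.6400 cont=30.3106 V=31.6400[EX]; j=4 S=100.9949 intr=16.0051 cont=14.6756 V=16.0051[EX]; j=5 S=119.4937 intr=0.0000 cont=3.1979 V=3.1979[hold]; j=6 S=141.3807 intr=0.0000 cont=0.0000 V=0.0000[hold]  S*(6)=100.9949
k=5: j=0 S=56.0585 intr=60.9415 cont=59.6121 V=60.9415[EX]; j=1 S=66.3264 intr=50.6736 cont=49.3441 V=50.6736[EX]; j=2 S=78.4751 intr=38.5249 cont=37.1955 V=38.5249[EX]; j=3 S=92.8490 intr=24.1510 cont=22.8216 V=24.1510[EX]; j=4 S=109.8556 intr=7.1444 cont=8.8942 V=8.8942[hold]; j=5 S=129.9773 intr=0.0000 cont=1.4314 V=1.4314[hold]  S*(5)=92.8490
k=4: j=0 S=60.9767 intr=56.0233 cont=54.6939 V=56.0233[EX]; j=1 S=72.1455 intr=44.8545 cont=43.5251 V=44.8545[EX]; j=2 S=85.3600 intr=31.6400 cont=30.3106 V=31.6400[EX]; j=3 S=100.9949 intr=16.0051 cont=15.6223 V=16.0051[EX]; j=4 S=119.4937 intr=0.0000 cont=4.7556 V=4.7556[hold]  S*(4)=100.9949
k=3: j=0 S=66.3264 intr=50.6736 cont=49.3441 V=50.6736[EX]; j=1 S=78.4751 intr=38.5249 cont=37.1955 V=38.5249[EX]; j=2 S=92.8490 intr=24.1510 cont=22.8216 V=24.1510[EX]; j=3 S=109.8556 intr=7.1444 cont=9.7370 V=9.7370[hold]  S*(3)=92.8490
k=2: j=0 S=72.1455 intr=44.8545 cont=43.5251 V=44.8545[EX]; j=1 S=85.3600 intr=31.6400 cont=30.3106 V=31.6400[EX]; j=2 S=100.9949 intr=16.0051 cont=16.0783 V=16.0783[hold]  S*(2)=85.3600
k=1: j=0 S=78.4751 intr=38.5249 cont=37.1955 V=38.5249[EX]; j=1 S=92.8490 intr=24.1510 cont=22.8612 V=24.1510[EX]  S*(1)=92.8490
k=0: j=0 S=85.3600 intr=31.6400 cont=30.3106 V=31.6400[EX]  S*(0)=85.3600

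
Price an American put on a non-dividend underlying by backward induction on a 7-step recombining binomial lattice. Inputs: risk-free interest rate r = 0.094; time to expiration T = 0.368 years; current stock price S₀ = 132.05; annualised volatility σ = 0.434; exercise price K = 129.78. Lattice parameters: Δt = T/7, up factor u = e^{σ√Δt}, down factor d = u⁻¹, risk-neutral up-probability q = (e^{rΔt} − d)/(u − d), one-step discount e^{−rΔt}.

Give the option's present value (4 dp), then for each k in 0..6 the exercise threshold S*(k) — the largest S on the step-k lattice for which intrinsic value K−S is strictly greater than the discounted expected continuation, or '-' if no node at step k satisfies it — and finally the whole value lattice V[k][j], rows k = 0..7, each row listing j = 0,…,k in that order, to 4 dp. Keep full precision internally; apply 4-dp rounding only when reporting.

price = 11.2390
boundary = - - - 97.9691 88.6896 97.9691 108.2195
tree:
11.2390
16.4576 6.1317
23.3238 9.7543 2.5697
31.8109 15.0676 4.5375 0.6274
41.0904 22.4252 7.8590 1.2609 0.0000
49.4910 31.8109 13.2615 2.5343 0.0000 0.0000
57.0958 41.0904 21.5605 5.0936 0.0000 0.0000 0.0000
63.9804 49.4910 31.8109 10.2376 0.0000 0.0000 0.0000 0.0000

params: Δt=0.05257 u=1.10463 d=0.90528 q=0.49999 e^(-rΔt)=0.99507
t_7 payoffs: 63.9804 49.4910 31.8109 10.2376 0.0000 0.0000 0.0000 0.0000
t_6: node(6,0) S=72.6842 payoff=57.0958 vs cont=56.4561 → 57.0958 [stop]  node(6,1) S=88.6896 payoff=41.0904 vs cont=40.4507 → 41.0904 [stop]  node(6,2) S=108.2195 payoff=21.5605 vs cont=20.9207 → 21.5605 [stop]  node(6,3) S=132.0500 payoff=0.0000 vs cont=5.0936 → 5.0936 [wait]  node(6,4) S=161.1281 payoff=0.0000 vs cont=0.0000 → 0.0000 [wait]  node(6,5) S=196.6093 payoff=0.0000 vs cont=0.0000 → 0.0000 [wait]  node(6,6) S=239.9037 payoff=0.0000 vs cont=0.0000 → 0.0000 [wait]  ⇒ S*(6)=108.2195
t_5: node(5,0) S=80.2890 payoff=49.4910 vs cont=48.8512 → 49.4910 [stop]  node(5,1) S=97.9691 payoff=31.8109 vs cont=31.1711 → 31.8109 [stop]  node(5,2) S=119.5424 payoff=10.2376 vs cont=13.2615 → 13.2615 [wait]  node(5,3) S=145.8663 payoff=0.0000 vs cont=2.5343 → 2.5343 [wait]  node(5,4) S=177.9868 payoff=0.0000 vs cont=0.0000 → 0.0000 [wait]  node(5,5) S=217.1804 payoff=0.0000 vs cont=0.0000 → 0.0000 [wait]  ⇒ S*(5)=97.9691
t_4: node(4,0) S=88.6896 payoff=41.0904 vs cont=40.4507 → 41.0904 [stop]  node(4,1) S=108.2195 payoff=21.5605 vs cont=22.4252 → 22.4252 [wait]  node(4,2) S=132.0500 payoff=0.0000 vs cont=7.8590 → 7.8590 [wait]  node(4,3) S=161.1281 payoff=0.0000 vs cont=1.2609 → 1.2609 [wait]  node(4,4) S=196.6093 payoff=0.0000 vs cont=0.0000 → 0.0000 [wait]  ⇒ S*(4)=88.6896
t_3: node(3,0) S=97.9691 payoff=31.8109 vs cont=31.6014 → 31.8109 [stop]  node(3,1) S=119.5424 payoff=10.2376 vs cont=15.0676 → 15.0676 [wait]  node(3,2) S=145.8663 payoff=0.0000 vs cont=4.5375 → 4.5375 [wait]  node(3,3) S=177.9868 payoff=0.0000 vs cont=0.6274 → 0.6274 [wait]  ⇒ S*(3)=97.9691
t_2: node(2,0) S=108.2195 payoff=21.5605 vs cont=23.3238 → 23.3238 [wait]  node(2,1) S=132.0500 payoff=0.0000 vs cont=9.7543 → 9.7543 [wait]  node(2,2) S=161.1281 payoff=0.0000 vs cont=2.5697 → 2.5697 [wait]  ⇒ S*(2)=-
t_1: node(1,0) S=119.5424 payoff=10.2376 vs cont=16.4576 → 16.4576 [wait]  node(1,1) S=145.8663 payoff=0.0000 vs cont=6.1317 → 6.1317 [wait]  ⇒ S*(1)=-
t_0: node(0,0) S=132.0500 payoff=0.0000 vs cont=11.2390 → 11.2390 [wait]  ⇒ S*(0)=-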